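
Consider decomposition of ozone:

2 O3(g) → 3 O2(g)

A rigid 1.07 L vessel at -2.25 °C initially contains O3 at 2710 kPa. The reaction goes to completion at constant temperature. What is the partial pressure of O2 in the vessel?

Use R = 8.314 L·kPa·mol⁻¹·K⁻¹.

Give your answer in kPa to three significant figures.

4060 kPa

n(O3)₀ = PV/RT = (2710 × 1.07) / (8.314 × 270.9) = 1.287 mol
n(O2) = (3/2) × 1.287 = 1.930 mol
P(O2) = nRT/V = 1.930 × 8.314 × 270.9 / 1.07 = 4062 kPa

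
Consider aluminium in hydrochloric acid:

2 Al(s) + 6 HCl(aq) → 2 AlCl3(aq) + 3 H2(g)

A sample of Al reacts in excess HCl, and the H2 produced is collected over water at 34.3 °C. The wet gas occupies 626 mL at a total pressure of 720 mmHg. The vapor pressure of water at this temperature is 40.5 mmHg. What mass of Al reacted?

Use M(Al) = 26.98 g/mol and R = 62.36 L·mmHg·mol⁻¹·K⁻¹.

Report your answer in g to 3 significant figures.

P(H2) = 720 − 40.5 = 679.5 mmHg
n(H2) = PV/RT = (679.5 × 0.6260) / (62.36 × 307.45) = 0.02219 mol
n(Al) = (2/3) × 0.02219 = 0.01479 mol
m(Al) = 0.01479 × 26.98 = 0.3990 g

0.399 g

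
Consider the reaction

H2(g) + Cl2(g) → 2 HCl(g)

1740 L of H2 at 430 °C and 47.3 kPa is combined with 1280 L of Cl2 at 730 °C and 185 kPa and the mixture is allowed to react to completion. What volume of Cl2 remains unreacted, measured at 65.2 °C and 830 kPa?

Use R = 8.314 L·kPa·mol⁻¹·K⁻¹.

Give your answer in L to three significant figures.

48.5 L

n(H2) = PV/RT = (47.3 × 1740) / (8.314 × 703.15) = 14.08 mol
n(Cl2) = PV/RT = (185 × 1280) / (8.314 × 1003.15) = 28.39 mol
For 14.08 mol H2, stoichiometry requires (1/1) × 14.08 = 14.08 mol Cl2; 28.39 mol is available, so H2 is limiting.
n(Cl2) consumed = (1/1) × 14.08 = 14.08 mol; remaining = 28.39 − 14.08 = 14.31 mol
V(Cl2) = nRT/P = 14.31 × 8.314 × 338.35 / 830 = 48.50 L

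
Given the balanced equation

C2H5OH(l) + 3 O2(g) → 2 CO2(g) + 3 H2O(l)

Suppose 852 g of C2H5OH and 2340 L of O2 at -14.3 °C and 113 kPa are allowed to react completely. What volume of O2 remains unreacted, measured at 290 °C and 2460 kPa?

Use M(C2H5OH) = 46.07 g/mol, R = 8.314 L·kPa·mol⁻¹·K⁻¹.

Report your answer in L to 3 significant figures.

n(C2H5OH) = 852 / 46.07 = 18.49 mol
n(O2) = PV/RT = (113 × 2340) / (8.314 × 258.85) = 122.9 mol
For 18.49 mol C2H5OH, stoichiometry requires (3/1) × 18.49 = 55.47 mol O2; 122.9 mol is available, so C2H5OH is limiting.
n(O2) consumed = (3/1) × 18.49 = 55.47 mol; remaining = 122.9 − 55.47 = 67.43 mol
V(O2) = nRT/P = 67.43 × 8.314 × 563.15 / 2460 = 128.3 L

128 L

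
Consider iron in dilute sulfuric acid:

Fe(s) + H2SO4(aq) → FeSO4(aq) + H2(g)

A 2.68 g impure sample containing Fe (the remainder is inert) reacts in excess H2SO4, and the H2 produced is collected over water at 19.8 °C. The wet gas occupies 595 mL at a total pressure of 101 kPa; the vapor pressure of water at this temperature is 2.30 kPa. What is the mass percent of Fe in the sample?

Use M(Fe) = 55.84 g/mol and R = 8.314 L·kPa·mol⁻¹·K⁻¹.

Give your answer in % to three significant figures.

50.2 %

P(H2) = 101 − 2.30 = 98.70 kPa
n(H2) = PV/RT = (98.70 × 0.5950) / (8.314 × 292.95) = 0.02411 mol
n(Fe) = (1/1) × 0.02411 = 0.02411 mol
m(Fe) = 0.02411 × 55.84 = 1.346 g
%Fe = 1.346 / 2.68 × 100 = 50.22%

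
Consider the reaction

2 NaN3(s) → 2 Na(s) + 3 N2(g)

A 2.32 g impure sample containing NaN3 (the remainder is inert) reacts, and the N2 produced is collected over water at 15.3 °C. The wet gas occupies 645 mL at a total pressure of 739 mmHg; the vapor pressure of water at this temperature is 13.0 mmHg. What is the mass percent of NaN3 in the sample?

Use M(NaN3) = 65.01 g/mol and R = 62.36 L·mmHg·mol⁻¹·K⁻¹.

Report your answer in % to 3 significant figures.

48.6 %

P(N2) = 739 − 13.0 = 726.0 mmHg
n(N2) = PV/RT = (726.0 × 0.6450) / (62.36 × 288.45) = 0.02603 mol
n(NaN3) = (2/3) × 0.02603 = 0.01735 mol
m(NaN3) = 0.01735 × 65.01 = 1.128 g
%NaN3 = 1.128 / 2.32 × 100 = 48.62%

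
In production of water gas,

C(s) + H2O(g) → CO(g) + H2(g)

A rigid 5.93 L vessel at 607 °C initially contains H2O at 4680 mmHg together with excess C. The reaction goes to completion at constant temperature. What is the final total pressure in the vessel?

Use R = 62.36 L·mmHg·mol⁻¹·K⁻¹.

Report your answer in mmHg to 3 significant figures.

At constant T and V, P ∝ n(gas): 1 mol gas → 2 mol gas.
P_final = (2/1) × 4680 = 9360 mmHg

9360 mmHg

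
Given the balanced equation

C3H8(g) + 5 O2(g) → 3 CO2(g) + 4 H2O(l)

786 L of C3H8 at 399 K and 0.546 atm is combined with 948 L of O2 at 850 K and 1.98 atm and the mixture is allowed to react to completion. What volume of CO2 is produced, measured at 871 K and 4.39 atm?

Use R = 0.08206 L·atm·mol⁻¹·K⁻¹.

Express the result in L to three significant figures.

263 L

n(C3H8) = PV/RT = (0.546 × 786) / (0.08206 × 399) = 13.11 mol
n(O2) = PV/RT = (1.98 × 948) / (0.08206 × 850) = 26.91 mol
For 13.11 mol C3H8, stoichiometry requires (5/1) × 13.11 = 65.55 mol O2; 26.91 mol is available, so O2 is limiting.
n(CO2) = (3/5) × 26.91 = 16.15 mol
V(CO2) = nRT/P = 16.15 × 0.08206 × 871 / 4.39 = 262.9 L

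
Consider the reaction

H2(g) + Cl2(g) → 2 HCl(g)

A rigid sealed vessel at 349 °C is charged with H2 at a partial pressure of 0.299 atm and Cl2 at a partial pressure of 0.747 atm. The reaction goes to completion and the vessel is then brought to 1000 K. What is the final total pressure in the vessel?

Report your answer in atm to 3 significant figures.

Because the vessel is rigid and T is held at 349 °C, work the stoichiometry in partial pressures (P_i = n_iRT/V).
P(Cl2) required for 0.299 atm of H2 = (1/1) × 0.299 = 0.2990 atm; available 0.747 atm, so H2 is limiting.
P(Cl2) remaining = 0.747 − (1/1) × 0.299 = 0.4480 atm
P(gaseous products) = (2)/1 × 0.299 = 0.5980 atm
P_total at 349 °C = 0.4480 + 0.5980 = 1.046 atm
Scaling to 1000 K: P = 1.046 × 1000/622.15 = 1.681 atm

1.68 atm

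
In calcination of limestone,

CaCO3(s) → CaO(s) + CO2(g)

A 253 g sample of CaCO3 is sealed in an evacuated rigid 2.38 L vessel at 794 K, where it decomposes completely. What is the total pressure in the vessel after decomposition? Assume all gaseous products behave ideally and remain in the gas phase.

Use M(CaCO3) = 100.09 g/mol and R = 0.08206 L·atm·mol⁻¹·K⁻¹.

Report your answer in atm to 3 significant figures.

n(CaCO3) = 253 / 100.09 = 2.528 mol
n(gas produced) = (1/1) × 2.528 = 2.528 mol
P = nRT/V = 2.528 × 0.08206 × 794 / 2.38 = 69.21 atm

69.2 atm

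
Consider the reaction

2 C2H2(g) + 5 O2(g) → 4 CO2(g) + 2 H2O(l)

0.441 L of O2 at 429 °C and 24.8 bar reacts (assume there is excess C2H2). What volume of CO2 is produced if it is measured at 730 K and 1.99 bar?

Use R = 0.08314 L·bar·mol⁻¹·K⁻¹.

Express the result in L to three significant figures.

4.57 L

n(O2) = PV/RT = (24.8 × 0.441) / (0.08314 × 702.15) = 0.1873 mol
n(CO2) = (4/5) × 0.1873 = 0.1498 mol
V = nRT/P = 0.1498 × 0.08314 × 730 / 1.99 = 4.569 L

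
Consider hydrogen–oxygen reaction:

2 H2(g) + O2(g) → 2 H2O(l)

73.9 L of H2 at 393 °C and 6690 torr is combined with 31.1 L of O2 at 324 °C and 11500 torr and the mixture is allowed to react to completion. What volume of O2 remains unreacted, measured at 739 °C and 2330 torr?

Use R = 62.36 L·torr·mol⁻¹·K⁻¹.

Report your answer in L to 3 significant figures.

n(H2) = PV/RT = (6690 × 73.9) / (62.36 × 666.15) = 11.90 mol
n(O2) = PV/RT = (11500 × 31.1) / (62.36 × 597.15) = 9.604 mol
For 11.90 mol H2, stoichiometry requires (1/2) × 11.90 = 5.950 mol O2; 9.604 mol is available, so H2 is limiting.
n(O2) consumed = (1/2) × 11.90 = 5.950 mol; remaining = 9.604 − 5.950 = 3.654 mol
V(O2) = nRT/P = 3.654 × 62.36 × 1012.15 / 2330 = 98.98 L

99.0 L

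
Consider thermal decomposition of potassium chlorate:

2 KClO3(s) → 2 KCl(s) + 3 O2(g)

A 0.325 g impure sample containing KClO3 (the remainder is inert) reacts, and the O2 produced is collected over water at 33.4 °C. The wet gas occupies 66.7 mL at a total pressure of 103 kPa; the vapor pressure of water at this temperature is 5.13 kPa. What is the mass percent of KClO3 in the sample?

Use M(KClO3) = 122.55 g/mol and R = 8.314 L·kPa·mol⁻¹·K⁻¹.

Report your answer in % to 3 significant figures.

64.4 %

P(O2) = 103 − 5.13 = 97.87 kPa
n(O2) = PV/RT = (97.87 × 0.06670) / (8.314 × 306.55) = 0.002561 mol
n(KClO3) = (2/3) × 0.002561 = 0.001707 mol
m(KClO3) = 0.001707 × 122.55 = 0.2092 g
%KClO3 = 0.2092 / 0.325 × 100 = 64.37%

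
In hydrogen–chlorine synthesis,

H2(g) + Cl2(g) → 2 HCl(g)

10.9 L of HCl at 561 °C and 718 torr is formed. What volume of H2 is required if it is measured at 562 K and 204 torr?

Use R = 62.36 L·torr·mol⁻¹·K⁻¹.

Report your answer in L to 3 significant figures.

n(HCl) = PV/RT = (718 × 10.9) / (62.36 × 834.15) = 0.1505 mol
n(H2) = (1/2) × 0.1505 = 0.07525 mol
V = nRT/P = 0.07525 × 62.36 × 562 / 204 = 12.93 L

12.9 L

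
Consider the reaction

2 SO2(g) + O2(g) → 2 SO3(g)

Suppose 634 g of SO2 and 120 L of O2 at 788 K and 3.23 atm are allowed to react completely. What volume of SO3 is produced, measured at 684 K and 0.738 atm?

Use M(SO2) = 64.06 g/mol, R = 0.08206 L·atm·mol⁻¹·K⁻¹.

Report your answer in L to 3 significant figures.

n(SO2) = 634 / 64.06 = 9.897 mol
n(O2) = PV/RT = (3.23 × 120) / (0.08206 × 788) = 5.994 mol
For 9.897 mol SO2, stoichiometry requires (1/2) × 9.897 = 4.949 mol O2; 5.994 mol is available, so SO2 is limiting.
n(SO3) = (2/2) × 9.897 = 9.897 mol
V(SO3) = nRT/P = 9.897 × 0.08206 × 684 / 0.738 = 752.7 L

753 L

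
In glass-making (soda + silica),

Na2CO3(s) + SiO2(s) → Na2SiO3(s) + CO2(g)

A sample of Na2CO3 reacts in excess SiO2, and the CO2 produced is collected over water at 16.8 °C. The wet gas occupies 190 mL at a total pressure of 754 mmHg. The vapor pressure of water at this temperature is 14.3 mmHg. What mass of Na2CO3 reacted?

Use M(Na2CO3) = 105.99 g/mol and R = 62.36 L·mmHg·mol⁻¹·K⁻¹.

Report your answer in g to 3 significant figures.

P(CO2) = 754 − 14.3 = 739.7 mmHg
n(CO2) = PV/RT = (739.7 × 0.1900) / (62.36 × 289.95) = 0.007773 mol
n(Na2CO3) = (1/1) × 0.007773 = 0.007773 mol
m(Na2CO3) = 0.007773 × 105.99 = 0.8239 g

0.824 g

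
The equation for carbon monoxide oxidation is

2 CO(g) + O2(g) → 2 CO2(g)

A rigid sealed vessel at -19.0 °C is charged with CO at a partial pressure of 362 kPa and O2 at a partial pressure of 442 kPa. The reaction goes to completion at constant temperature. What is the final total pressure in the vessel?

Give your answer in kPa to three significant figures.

With V and T fixed, P_i ∝ n_i, so the mole ratios apply directly to partial pressures at -19.0 °C.
P(O2) required for 362 kPa of CO = (1/2) × 362 = 181.0 kPa; available 442 kPa, so CO is limiting.
P(O2) remaining = 442 − (1/2) × 362 = 261.0 kPa
P(gaseous products) = (2)/2 × 362 = 362.0 kPa
P_total at -19.0 °C = 261.0 + 362.0 = 623.0 kPa

623 kPa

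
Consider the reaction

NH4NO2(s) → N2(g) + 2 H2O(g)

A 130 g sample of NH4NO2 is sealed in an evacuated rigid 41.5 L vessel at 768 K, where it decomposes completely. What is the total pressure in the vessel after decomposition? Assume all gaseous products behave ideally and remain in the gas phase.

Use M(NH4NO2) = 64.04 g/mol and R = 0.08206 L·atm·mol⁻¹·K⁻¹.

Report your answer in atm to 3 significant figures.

9.25 atm

n(NH4NO2) = 130 / 64.04 = 2.030 mol
n(gas produced) = (3/1) × 2.030 = 6.090 mol
P = nRT/V = 6.090 × 0.08206 × 768 / 41.5 = 9.248 atm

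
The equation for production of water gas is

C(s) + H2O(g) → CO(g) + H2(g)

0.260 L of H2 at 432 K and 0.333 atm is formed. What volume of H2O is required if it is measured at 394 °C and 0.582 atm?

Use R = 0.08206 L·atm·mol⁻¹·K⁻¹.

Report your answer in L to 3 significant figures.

0.230 L

n(H2) = PV/RT = (0.333 × 0.260) / (0.08206 × 432) = 0.002442 mol
n(H2O) = (1/1) × 0.002442 = 0.002442 mol
V = nRT/P = 0.002442 × 0.08206 × 667.15 / 0.582 = 0.2297 L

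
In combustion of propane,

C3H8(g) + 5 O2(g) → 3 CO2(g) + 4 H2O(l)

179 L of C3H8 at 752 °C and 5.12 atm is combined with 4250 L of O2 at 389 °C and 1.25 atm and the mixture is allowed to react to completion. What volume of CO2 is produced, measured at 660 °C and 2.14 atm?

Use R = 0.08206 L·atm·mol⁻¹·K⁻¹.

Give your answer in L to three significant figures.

n(C3H8) = PV/RT = (5.12 × 179) / (0.08206 × 1025.15) = 10.89 mol
n(O2) = PV/RT = (1.25 × 4250) / (0.08206 × 662.15) = 97.77 mol
For 10.89 mol C3H8, stoichiometry requires (5/1) × 10.89 = 54.45 mol O2; 97.77 mol is available, so C3H8 is limiting.
n(CO2) = (3/1) × 10.89 = 32.67 mol
V(CO2) = nRT/P = 32.67 × 0.08206 × 933.15 / 2.14 = 1169 L

1170 L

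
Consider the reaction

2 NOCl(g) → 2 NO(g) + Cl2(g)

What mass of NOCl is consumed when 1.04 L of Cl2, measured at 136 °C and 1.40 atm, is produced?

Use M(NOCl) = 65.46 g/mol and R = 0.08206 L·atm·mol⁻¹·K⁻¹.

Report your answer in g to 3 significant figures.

5.68 g

n(Cl2) = PV/RT = (1.40 × 1.04) / (0.08206 × 409.15) = 0.04337 mol
n(NOCl) = (2/1) × 0.04337 = 0.08674 mol
m(NOCl) = 0.08674 × 65.46 = 5.678 g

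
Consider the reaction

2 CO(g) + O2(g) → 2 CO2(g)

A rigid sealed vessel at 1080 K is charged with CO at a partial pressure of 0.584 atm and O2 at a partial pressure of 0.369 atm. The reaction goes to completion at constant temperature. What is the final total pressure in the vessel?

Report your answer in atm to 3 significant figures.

0.661 atm

With V and T fixed, P_i ∝ n_i, so the mole ratios apply directly to partial pressures at 1080 K.
P(O2) required for 0.584 atm of CO = (1/2) × 0.584 = 0.2920 atm; available 0.369 atm, so CO is limiting.
P(O2) remaining = 0.369 − (1/2) × 0.584 = 0.07700 atm
P(gaseous products) = (2)/2 × 0.584 = 0.5840 atm
P_total at 1080 K = 0.07700 + 0.5840 = 0.6610 atm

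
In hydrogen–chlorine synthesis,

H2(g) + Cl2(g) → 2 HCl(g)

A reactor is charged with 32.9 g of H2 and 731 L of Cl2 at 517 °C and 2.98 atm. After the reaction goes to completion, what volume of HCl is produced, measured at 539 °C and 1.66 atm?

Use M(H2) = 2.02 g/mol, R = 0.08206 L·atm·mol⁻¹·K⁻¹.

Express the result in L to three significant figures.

n(H2) = 32.9 / 2.02 = 16.29 mol
n(Cl2) = PV/RT = (2.98 × 731) / (0.08206 × 790.15) = 33.60 mol
For 16.29 mol H2, stoichiometry requires (1/1) × 16.29 = 16.29 mol Cl2; 33.60 mol is available, so H2 is limiting.
n(HCl) = (2/1) × 16.29 = 32.58 mol
V(HCl) = nRT/P = 32.58 × 0.08206 × 812.15 / 1.66 = 1308 L

1310 L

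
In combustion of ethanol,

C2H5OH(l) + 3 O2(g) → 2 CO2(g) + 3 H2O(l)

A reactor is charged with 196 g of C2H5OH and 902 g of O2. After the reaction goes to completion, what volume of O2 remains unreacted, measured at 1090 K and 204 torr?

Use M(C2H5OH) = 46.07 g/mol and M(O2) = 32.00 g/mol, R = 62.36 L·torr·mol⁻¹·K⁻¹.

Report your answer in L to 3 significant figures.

5140 L

n(C2H5OH) = 196 / 46.07 = 4.254 mol
n(O2) = 902 / 32.00 = 28.19 mol
For 4.254 mol C2H5OH, stoichiometry requires (3/1) × 4.254 = 12.76 mol O2; 28.19 mol is available, so C2H5OH is limiting.
n(O2) consumed = (3/1) × 4.254 = 12.76 mol; remaining = 28.19 − 12.76 = 15.43 mol
V(O2) = nRT/P = 15.43 × 62.36 × 1090 / 204 = 5141 L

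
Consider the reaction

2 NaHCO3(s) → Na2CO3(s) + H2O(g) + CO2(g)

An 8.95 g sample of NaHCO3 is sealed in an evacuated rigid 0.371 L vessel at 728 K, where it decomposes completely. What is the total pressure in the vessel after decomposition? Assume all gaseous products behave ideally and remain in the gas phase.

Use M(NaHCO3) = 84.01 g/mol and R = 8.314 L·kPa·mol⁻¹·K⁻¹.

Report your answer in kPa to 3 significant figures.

n(NaHCO3) = 8.95 / 84.01 = 0.1065 mol
n(gas produced) = (2/2) × 0.1065 = 0.1065 mol
P = nRT/V = 0.1065 × 8.314 × 728 / 0.371 = 1737 kPa

1740 kPa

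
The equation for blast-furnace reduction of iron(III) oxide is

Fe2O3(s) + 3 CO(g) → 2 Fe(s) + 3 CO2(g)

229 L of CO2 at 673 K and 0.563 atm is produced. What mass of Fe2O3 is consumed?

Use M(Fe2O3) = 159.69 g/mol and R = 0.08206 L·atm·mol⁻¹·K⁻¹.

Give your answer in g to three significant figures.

n(CO2) = PV/RT = (0.563 × 229) / (0.08206 × 673) = 2.335 mol
n(Fe2O3) = (1/3) × 2.335 = 0.7783 mol
m(Fe2O3) = 0.7783 × 159.69 = 124.3 g

124 g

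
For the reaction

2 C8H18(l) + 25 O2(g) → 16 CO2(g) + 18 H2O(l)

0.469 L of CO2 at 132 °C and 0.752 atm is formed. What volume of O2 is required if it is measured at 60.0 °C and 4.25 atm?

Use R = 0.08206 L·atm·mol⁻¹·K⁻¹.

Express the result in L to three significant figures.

0.107 L

n(CO2) = PV/RT = (0.752 × 0.469) / (0.08206 × 405.15) = 0.01061 mol
n(O2) = (25/16) × 0.01061 = 0.01658 mol
V = nRT/P = 0.01658 × 0.08206 × 333.15 / 4.25 = 0.1067 L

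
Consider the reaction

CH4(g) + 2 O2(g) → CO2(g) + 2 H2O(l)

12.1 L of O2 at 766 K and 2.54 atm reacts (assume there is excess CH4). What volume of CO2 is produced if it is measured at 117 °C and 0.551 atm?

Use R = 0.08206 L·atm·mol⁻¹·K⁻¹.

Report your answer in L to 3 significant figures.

n(O2) = PV/RT = (2.54 × 12.1) / (0.08206 × 766) = 0.4889 mol
n(CO2) = (1/2) × 0.4889 = 0.2445 mol
V = nRT/P = 0.2445 × 0.08206 × 390.15 / 0.551 = 14.21 L

14.2 L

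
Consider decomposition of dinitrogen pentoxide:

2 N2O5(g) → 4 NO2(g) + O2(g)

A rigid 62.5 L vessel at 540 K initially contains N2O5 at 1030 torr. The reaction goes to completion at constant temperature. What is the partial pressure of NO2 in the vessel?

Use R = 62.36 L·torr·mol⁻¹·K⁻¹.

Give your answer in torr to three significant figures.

2060 torr

n(N2O5)₀ = PV/RT = (1030 × 62.5) / (62.36 × 540) = 1.912 mol
n(NO2) = (4/2) × 1.912 = 3.824 mol
P(NO2) = nRT/V = 3.824 × 62.36 × 540 / 62.5 = 2060 torr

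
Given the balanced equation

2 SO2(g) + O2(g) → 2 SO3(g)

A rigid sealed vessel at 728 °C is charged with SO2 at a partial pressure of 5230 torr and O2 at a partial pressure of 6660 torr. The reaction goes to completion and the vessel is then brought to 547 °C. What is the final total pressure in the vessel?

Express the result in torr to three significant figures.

7600 torr

Because the vessel is rigid and T is held at 728 °C, work the stoichiometry in partial pressures (P_i = n_iRT/V).
P(O2) required for 5230 torr of SO2 = (1/2) × 5230 = 2615 torr; available 6660 torr, so SO2 is limiting.
P(O2) remaining = 6660 − (1/2) × 5230 = 4045 torr
P(gaseous products) = (2)/2 × 5230 = 5230 torr
P_total at 728 °C = 4045 + 5230 = 9275 torr
Scaling to 547 °C: P = 9275 × 820.15/1001.15 = 7598 torr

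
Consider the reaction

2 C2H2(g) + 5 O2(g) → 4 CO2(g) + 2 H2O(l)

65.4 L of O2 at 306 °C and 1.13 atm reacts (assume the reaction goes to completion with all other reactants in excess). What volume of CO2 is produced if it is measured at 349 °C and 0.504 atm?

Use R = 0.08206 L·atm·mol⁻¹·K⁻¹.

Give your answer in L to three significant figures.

n(O2) = PV/RT = (1.13 × 65.4) / (0.08206 × 579.15) = 1.555 mol
n(CO2) = (4/5) × 1.555 = 1.244 mol
V = nRT/P = 1.244 × 0.08206 × 622.15 / 0.504 = 126.0 L

126 L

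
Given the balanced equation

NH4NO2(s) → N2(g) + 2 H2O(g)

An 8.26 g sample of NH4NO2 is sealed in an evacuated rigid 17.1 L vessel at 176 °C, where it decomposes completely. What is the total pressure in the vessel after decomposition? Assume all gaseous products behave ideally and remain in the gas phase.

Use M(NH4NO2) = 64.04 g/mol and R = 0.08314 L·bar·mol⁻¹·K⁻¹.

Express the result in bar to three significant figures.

n(NH4NO2) = 8.26 / 64.04 = 0.1290 mol
n(gas produced) = (3/1) × 0.1290 = 0.3870 mol
P = nRT/V = 0.3870 × 0.08314 × 449.15 / 17.1 = 0.8451 bar

0.845 bar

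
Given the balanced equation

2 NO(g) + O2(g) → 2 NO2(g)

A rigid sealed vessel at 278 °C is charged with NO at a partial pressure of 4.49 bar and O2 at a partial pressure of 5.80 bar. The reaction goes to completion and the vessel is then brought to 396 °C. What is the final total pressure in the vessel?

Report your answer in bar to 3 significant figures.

9.77 bar

At constant V, partial pressures at 278 °C are proportional to moles, so apply stoichiometry directly to pressures.
P(O2) required for 4.49 bar of NO = (1/2) × 4.49 = 2.245 bar; available 5.80 bar, so NO is limiting.
P(O2) remaining = 5.80 − (1/2) × 4.49 = 3.555 bar
P(gaseous products) = (2)/2 × 4.49 = 4.490 bar
P_total at 278 °C = 3.555 + 4.490 = 8.045 bar
Scaling to 396 °C: P = 8.045 × 669.15/551.15 = 9.767 bar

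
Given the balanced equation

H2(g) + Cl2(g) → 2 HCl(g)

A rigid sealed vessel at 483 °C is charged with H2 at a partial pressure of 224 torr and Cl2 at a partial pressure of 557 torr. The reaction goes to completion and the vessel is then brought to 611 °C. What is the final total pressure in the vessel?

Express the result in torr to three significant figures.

Because the vessel is rigid and T is held at 483 °C, work the stoichiometry in partial pressures (P_i = n_iRT/V).
P(Cl2) required for 224 torr of H2 = (1/1) × 224 = 224.0 torr; available 557 torr, so H2 is limiting.
P(Cl2) remaining = 557 − (1/1) × 224 = 333.0 torr
P(gaseous products) = (2)/1 × 224 = 448.0 torr
P_total at 483 °C = 333.0 + 448.0 = 781.0 torr
Scaling to 611 °C: P = 781.0 × 884.15/756.15 = 913.2 torr

913 torr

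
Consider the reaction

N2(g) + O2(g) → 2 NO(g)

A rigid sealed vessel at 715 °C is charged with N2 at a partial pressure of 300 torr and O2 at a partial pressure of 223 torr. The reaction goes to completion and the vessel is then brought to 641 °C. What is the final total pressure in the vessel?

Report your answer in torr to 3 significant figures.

Because the vessel is rigid and T is held at 715 °C, work the stoichiometry in partial pressures (P_i = n_iRT/V).
P(O2) required for 300 torr of N2 = (1/1) × 300 = 300.0 torr; available 223 torr, so O2 is limiting.
P(N2) remaining = 300 − (1/1) × 223 = 77.00 torr
P(gaseous products) = (2)/1 × 223 = 446.0 torr
P_total at 715 °C = 77.00 + 446.0 = 523.0 torr
Scaling to 641 °C: P = 523.0 × 914.15/988.15 = 483.8 torr

484 torr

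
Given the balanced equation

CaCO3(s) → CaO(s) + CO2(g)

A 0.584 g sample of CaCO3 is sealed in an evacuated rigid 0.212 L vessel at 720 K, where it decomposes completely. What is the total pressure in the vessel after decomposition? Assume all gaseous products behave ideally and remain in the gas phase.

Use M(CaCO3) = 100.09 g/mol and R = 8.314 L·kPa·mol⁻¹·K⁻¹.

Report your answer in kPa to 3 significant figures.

n(CaCO3) = 0.584 / 100.09 = 0.005835 mol
n(gas produced) = (1/1) × 0.005835 = 0.005835 mol
P = nRT/V = 0.005835 × 8.314 × 720 / 0.212 = 164.8 kPa

165 kPa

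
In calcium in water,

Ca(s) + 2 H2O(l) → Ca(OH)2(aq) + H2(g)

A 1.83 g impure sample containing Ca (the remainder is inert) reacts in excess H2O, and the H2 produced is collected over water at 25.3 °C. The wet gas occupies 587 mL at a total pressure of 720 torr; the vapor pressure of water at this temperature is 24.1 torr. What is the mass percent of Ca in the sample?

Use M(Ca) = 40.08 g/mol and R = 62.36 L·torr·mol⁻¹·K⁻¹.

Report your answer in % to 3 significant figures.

48.1 %

P(H2) = 720 − 24.1 = 695.9 torr
n(H2) = PV/RT = (695.9 × 0.5870) / (62.36 × 298.45) = 0.02195 mol
n(Ca) = (1/1) × 0.02195 = 0.02195 mol
m(Ca) = 0.02195 × 40.08 = 0.8798 g
%Ca = 0.8798 / 1.83 × 100 = 48.08%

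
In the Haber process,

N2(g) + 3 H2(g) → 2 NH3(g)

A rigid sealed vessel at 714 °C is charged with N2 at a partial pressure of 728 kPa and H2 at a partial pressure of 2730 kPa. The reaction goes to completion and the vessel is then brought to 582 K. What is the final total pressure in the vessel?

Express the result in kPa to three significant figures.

1180 kPa

Because the vessel is rigid and T is held at 714 °C, work the stoichiometry in partial pressures (P_i = n_iRT/V).
P(H2) required for 728 kPa of N2 = (3/1) × 728 = 2184 kPa; available 2730 kPa, so N2 is limiting.
P(H2) remaining = 2730 − (3/1) × 728 = 546.0 kPa
P(gaseous products) = (2)/1 × 728 = 1456 kPa
P_total at 714 °C = 546.0 + 1456 = 2002 kPa
Scaling to 582 K: P = 2002 × 582/987.15 = 1180 kPa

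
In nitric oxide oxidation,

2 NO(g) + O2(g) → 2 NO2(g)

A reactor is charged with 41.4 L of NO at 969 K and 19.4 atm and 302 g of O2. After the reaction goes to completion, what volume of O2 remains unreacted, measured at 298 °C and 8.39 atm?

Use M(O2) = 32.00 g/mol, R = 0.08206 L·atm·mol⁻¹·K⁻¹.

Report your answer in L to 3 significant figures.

24.5 L

n(NO) = PV/RT = (19.4 × 41.4) / (0.08206 × 969) = 10.10 mol
n(O2) = 302 / 32.00 = 9.438 mol
For 10.10 mol NO, stoichiometry requires (1/2) × 10.10 = 5.050 mol O2; 9.438 mol is available, so NO is limiting.
n(O2) consumed = (1/2) × 10.10 = 5.050 mol; remaining = 9.438 − 5.050 = 4.388 mol
V(O2) = nRT/P = 4.388 × 0.08206 × 571.15 / 8.39 = 24.51 L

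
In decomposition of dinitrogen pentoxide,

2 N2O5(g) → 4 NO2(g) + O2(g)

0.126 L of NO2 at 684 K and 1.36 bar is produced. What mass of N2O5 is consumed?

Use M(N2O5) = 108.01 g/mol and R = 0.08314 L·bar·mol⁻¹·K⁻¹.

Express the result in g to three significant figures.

n(NO2) = PV/RT = (1.36 × 0.126) / (0.08314 × 684) = 0.003013 mol
n(N2O5) = (2/4) × 0.003013 = 0.001507 mol
m(N2O5) = 0.001507 × 108.01 = 0.1628 g

0.163 g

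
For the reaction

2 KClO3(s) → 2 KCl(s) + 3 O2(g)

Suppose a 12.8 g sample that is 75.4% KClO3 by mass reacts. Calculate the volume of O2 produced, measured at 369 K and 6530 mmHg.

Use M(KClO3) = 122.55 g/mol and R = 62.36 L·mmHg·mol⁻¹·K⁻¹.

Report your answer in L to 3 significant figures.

mass of KClO3 = 12.8 × 75.4/100 = 9.651 g
n(KClO3) = 9.651 / 122.55 = 0.07875 mol
n(O2) = (3/2) × 0.07875 = 0.1181 mol
V = nRT/P = 0.1181 × 62.36 × 369 / 6530 = 0.4162 L

0.416 L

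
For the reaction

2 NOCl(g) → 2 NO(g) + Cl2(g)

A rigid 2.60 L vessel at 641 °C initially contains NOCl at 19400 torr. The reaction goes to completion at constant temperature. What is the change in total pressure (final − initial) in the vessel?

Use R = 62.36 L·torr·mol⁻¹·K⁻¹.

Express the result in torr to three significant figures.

Rigid vessel, constant T ⇒ P scales with total gas moles (2 → 3).
P_final = (3/2) × 19400 = 29100 torr; ΔP = 29100 − 19400 = 9700 torr

9700 torr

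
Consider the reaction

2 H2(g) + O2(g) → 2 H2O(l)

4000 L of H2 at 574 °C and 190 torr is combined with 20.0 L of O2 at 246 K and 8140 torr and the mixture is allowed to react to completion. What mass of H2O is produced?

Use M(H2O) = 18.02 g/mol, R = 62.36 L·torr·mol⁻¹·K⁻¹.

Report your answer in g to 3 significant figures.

259 g

n(H2) = PV/RT = (190 × 4000) / (62.36 × 847.15) = 14.39 mol
n(O2) = PV/RT = (8140 × 20.0) / (62.36 × 246) = 10.61 mol
For 14.39 mol H2, stoichiometry requires (1/2) × 14.39 = 7.195 mol O2; 10.61 mol is available, so H2 is limiting.
n(H2O) = (2/2) × 14.39 = 14.39 mol
m(H2O) = 14.39 × 18.02 = 259.3 g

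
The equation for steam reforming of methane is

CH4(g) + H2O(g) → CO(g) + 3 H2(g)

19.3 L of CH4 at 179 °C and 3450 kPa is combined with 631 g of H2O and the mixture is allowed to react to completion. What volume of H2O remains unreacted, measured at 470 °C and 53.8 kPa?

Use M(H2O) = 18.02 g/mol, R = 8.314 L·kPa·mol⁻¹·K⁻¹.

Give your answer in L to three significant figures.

1990 L

n(CH4) = PV/RT = (3450 × 19.3) / (8.314 × 452.15) = 17.71 mol
n(H2O) = 631 / 18.02 = 35.02 mol
For 17.71 mol CH4, stoichiometry requires (1/1) × 17.71 = 17.71 mol H2O; 35.02 mol is available, so CH4 is limiting.
n(H2O) consumed = (1/1) × 17.71 = 17.71 mol; remaining = 35.02 − 17.71 = 17.31 mol
V(H2O) = nRT/P = 17.31 × 8.314 × 743.15 / 53.8 = 1988 L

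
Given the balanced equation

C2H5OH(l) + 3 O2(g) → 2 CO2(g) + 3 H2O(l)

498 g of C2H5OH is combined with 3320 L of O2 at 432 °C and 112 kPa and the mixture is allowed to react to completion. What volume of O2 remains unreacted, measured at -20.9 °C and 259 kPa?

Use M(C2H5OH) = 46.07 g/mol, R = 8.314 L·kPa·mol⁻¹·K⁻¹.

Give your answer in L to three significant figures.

251 L

n(C2H5OH) = 498 / 46.07 = 10.81 mol
n(O2) = PV/RT = (112 × 3320) / (8.314 × 705.15) = 63.43 mol
For 10.81 mol C2H5OH, stoichiometry requires (3/1) × 10.81 = 32.43 mol O2; 63.43 mol is available, so C2H5OH is limiting.
n(O2) consumed = (3/1) × 10.81 = 32.43 mol; remaining = 63.43 − 32.43 = 31.00 mol
V(O2) = nRT/P = 31.00 × 8.314 × 252.25 / 259 = 251.0 L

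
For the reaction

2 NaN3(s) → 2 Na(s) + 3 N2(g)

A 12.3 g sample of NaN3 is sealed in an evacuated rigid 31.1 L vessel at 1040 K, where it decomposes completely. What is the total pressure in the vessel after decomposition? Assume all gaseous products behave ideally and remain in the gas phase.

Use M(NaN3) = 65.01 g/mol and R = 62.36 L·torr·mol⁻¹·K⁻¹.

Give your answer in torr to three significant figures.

592 torr

n(NaN3) = 12.3 / 65.01 = 0.1892 mol
n(gas produced) = (3/2) × 0.1892 = 0.2838 mol
P = nRT/V = 0.2838 × 62.36 × 1040 / 31.1 = 591.8 torr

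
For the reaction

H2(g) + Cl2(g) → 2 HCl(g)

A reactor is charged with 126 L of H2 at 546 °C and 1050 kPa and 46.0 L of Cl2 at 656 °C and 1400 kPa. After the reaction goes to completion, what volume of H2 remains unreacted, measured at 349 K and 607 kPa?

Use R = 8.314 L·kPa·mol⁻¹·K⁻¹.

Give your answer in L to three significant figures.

n(H2) = PV/RT = (1050 × 126) / (8.314 × 819.15) = 19.43 mol
n(Cl2) = PV/RT = (1400 × 46.0) / (8.314 × 929.15) = 8.337 mol
For 19.43 mol H2, stoichiometry requires (1/1) × 19.43 = 19.43 mol Cl2; 8.337 mol is available, so Cl2 is limiting.
n(H2) consumed = (1/1) × 8.337 = 8.337 mol; remaining = 19.43 − 8.337 = 11.09 mol
V(H2) = nRT/P = 11.09 × 8.314 × 349 / 607 = 53.01 L

53.0 L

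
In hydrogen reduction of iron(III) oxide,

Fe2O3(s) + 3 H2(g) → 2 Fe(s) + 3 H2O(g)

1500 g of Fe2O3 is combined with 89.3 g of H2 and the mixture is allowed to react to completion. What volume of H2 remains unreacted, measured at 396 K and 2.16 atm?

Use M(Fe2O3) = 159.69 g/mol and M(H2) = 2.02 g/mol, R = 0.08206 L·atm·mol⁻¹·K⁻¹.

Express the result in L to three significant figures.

n(Fe2O3) = 1500 / 159.69 = 9.393 mol
n(H2) = 89.3 / 2.02 = 44.21 mol
For 9.393 mol Fe2O3, stoichiometry requires (3/1) × 9.393 = 28.18 mol H2; 44.21 mol is available, so Fe2O3 is limiting.
n(H2) consumed = (3/1) × 9.393 = 28.18 mol; remaining = 44.21 − 28.18 = 16.03 mol
V(H2) = nRT/P = 16.03 × 0.08206 × 396 / 2.16 = 241.2 L

241 L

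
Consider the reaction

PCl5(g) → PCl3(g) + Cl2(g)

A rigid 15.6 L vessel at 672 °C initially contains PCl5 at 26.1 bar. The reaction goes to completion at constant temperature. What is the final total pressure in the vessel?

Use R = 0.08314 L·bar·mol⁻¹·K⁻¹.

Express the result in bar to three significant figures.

At constant T and V, P ∝ n(gas): 1 mol gas → 2 mol gas.
P_final = (2/1) × 26.1 = 52.20 bar

52.2 bar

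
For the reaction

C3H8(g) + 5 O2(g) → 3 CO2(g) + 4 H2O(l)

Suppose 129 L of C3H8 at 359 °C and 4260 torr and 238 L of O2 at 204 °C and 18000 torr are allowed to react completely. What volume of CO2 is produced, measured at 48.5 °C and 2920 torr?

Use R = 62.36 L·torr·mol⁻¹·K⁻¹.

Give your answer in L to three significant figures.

287 L

n(C3H8) = PV/RT = (4260 × 129) / (62.36 × 632.15) = 13.94 mol
n(O2) = PV/RT = (18000 × 238) / (62.36 × 477.15) = 144.0 mol
For 13.94 mol C3H8, stoichiometry requires (5/1) × 13.94 = 69.70 mol O2; 144.0 mol is available, so C3H8 is limiting.
n(CO2) = (3/1) × 13.94 = 41.82 mol
V(CO2) = nRT/P = 41.82 × 62.36 × 321.65 / 2920 = 287.3 L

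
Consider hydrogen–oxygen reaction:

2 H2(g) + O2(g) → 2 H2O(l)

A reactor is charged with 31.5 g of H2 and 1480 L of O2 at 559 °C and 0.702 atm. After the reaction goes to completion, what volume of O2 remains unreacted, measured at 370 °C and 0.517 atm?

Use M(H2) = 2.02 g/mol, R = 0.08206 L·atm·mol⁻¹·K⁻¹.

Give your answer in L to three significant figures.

n(H2) = 31.5 / 2.02 = 15.59 mol
n(O2) = PV/RT = (0.702 × 1480) / (0.08206 × 832.15) = 15.21 mol
For 15.59 mol H2, stoichiometry requires (1/2) × 15.59 = 7.795 mol O2; 15.21 mol is available, so H2 is limiting.
n(O2) consumed = (1/2) × 15.59 = 7.795 mol; remaining = 15.21 − 7.795 = 7.415 mol
V(O2) = nRT/P = 7.415 × 0.08206 × 643.15 / 0.517 = 756.9 L

757 L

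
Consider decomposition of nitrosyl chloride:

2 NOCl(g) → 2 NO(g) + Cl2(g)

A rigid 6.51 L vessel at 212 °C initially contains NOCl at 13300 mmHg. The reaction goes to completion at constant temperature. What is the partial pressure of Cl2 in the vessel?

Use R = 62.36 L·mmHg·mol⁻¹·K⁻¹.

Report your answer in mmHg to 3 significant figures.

n(NOCl)₀ = PV/RT = (13300 × 6.51) / (62.36 × 485.15) = 2.862 mol
n(Cl2) = (1/2) × 2.862 = 1.431 mol
P(Cl2) = nRT/V = 1.431 × 62.36 × 485.15 / 6.51 = 6650 mmHg

6650 mmHg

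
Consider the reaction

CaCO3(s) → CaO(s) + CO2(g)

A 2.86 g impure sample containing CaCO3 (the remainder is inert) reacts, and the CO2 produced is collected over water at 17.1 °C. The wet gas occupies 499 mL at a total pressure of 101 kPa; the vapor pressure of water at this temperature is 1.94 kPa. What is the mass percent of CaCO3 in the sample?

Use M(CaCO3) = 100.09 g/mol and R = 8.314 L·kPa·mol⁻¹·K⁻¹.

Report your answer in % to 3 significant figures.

P(CO2) = 101 − 1.94 = 99.06 kPa
n(CO2) = PV/RT = (99.06 × 0.4990) / (8.314 × 290.25) = 0.02048 mol
n(CaCO3) = (1/1) × 0.02048 = 0.02048 mol
m(CaCO3) = 0.02048 × 100.09 = 2.050 g
%CaCO3 = 2.050 / 2.86 × 100 = 71.68%

71.7 %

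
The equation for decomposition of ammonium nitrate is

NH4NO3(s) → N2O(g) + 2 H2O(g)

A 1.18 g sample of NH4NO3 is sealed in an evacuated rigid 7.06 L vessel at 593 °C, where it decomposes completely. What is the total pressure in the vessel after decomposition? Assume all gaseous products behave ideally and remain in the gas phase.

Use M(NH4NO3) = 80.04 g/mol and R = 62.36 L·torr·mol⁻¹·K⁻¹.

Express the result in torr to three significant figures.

n(NH4NO3) = 1.18 / 80.04 = 0.01474 mol
n(gas produced) = (3/1) × 0.01474 = 0.04422 mol
P = nRT/V = 0.04422 × 62.36 × 866.15 / 7.06 = 338.3 torr

338 torr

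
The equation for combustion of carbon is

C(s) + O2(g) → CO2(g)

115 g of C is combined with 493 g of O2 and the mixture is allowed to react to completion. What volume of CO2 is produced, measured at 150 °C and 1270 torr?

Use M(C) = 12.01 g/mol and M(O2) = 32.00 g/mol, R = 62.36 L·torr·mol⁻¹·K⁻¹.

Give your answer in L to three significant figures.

199 L

n(C) = 115 / 12.01 = 9.575 mol
n(O2) = 493 / 32.00 = 15.41 mol
For 9.575 mol C, stoichiometry requires (1/1) × 9.575 = 9.575 mol O2; 15.41 mol is available, so C is limiting.
n(CO2) = (1/1) × 9.575 = 9.575 mol
V(CO2) = nRT/P = 9.575 × 62.36 × 423.15 / 1270 = 198.9 L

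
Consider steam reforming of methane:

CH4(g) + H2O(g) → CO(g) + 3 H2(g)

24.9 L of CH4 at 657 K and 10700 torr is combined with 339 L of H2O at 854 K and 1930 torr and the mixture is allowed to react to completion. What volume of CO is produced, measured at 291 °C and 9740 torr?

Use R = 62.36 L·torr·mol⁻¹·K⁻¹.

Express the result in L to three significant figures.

23.5 L

n(CH4) = PV/RT = (10700 × 24.9) / (62.36 × 657) = 6.503 mol
n(H2O) = PV/RT = (1930 × 339) / (62.36 × 854) = 12.29 mol
For 6.503 mol CH4, stoichiometry requires (1/1) × 6.503 = 6.503 mol H2O; 12.29 mol is available, so CH4 is limiting.
n(CO) = (1/1) × 6.503 = 6.503 mol
V(CO) = nRT/P = 6.503 × 62.36 × 564.15 / 9740 = 23.49 L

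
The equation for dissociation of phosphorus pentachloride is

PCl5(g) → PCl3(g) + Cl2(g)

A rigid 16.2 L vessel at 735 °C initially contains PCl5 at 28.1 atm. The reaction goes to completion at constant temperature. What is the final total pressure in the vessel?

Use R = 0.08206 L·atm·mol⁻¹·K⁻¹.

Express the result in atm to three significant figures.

At constant T and V, P ∝ n(gas): 1 mol gas → 2 mol gas.
P_final = (2/1) × 28.1 = 56.20 atm

56.2 atm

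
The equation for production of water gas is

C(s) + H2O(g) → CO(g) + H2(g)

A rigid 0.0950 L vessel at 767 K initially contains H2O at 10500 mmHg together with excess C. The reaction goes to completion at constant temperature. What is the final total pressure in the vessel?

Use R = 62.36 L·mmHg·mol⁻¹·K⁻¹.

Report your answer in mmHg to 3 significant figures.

At constant T and V, P ∝ n(gas): 1 mol gas → 2 mol gas.
P_final = (2/1) × 10500 = 21000 mmHg

21000 mmHg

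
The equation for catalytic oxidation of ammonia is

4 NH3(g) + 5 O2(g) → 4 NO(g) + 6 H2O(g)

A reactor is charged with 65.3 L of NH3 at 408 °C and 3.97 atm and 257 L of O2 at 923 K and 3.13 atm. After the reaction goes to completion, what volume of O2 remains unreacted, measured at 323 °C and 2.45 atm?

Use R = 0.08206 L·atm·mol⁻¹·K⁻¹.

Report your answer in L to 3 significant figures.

n(NH3) = PV/RT = (3.97 × 65.3) / (0.08206 × 681.15) = 4.638 mol
n(O2) = PV/RT = (3.13 × 257) / (0.08206 × 923) = 10.62 mol
For 4.638 mol NH3, stoichiometry requires (5/4) × 4.638 = 5.797 mol O2; 10.62 mol is available, so NH3 is limiting.
n(O2) consumed = (5/4) × 4.638 = 5.797 mol; remaining = 10.62 − 5.797 = 4.823 mol
V(O2) = nRT/P = 4.823 × 0.08206 × 596.15 / 2.45 = 96.30 L

96.3 L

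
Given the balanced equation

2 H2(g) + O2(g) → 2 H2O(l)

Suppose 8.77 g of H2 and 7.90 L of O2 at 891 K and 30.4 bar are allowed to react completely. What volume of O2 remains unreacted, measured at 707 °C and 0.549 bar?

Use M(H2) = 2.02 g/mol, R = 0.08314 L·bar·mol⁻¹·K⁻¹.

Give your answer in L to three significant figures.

159 L

n(H2) = 8.77 / 2.02 = 4.342 mol
n(O2) = PV/RT = (30.4 × 7.90) / (0.08314 × 891) = 3.242 mol
For 4.342 mol H2, stoichiometry requires (1/2) × 4.342 = 2.171 mol O2; 3.242 mol is available, so H2 is limiting.
n(O2) consumed = (1/2) × 4.342 = 2.171 mol; remaining = 3.242 − 2.171 = 1.071 mol
V(O2) = nRT/P = 1.071 × 0.08314 × 980.15 / 0.549 = 159.0 L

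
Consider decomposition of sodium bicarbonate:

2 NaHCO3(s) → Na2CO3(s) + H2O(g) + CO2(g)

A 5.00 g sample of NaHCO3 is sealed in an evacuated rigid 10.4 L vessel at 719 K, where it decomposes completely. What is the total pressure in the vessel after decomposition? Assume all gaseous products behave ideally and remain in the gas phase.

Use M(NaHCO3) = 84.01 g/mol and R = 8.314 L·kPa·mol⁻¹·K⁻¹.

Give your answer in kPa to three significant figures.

34.2 kPa

n(NaHCO3) = 5.00 / 84.01 = 0.05952 mol
n(gas produced) = (2/2) × 0.05952 = 0.05952 mol
P = nRT/V = 0.05952 × 8.314 × 719 / 10.4 = 34.21 kPa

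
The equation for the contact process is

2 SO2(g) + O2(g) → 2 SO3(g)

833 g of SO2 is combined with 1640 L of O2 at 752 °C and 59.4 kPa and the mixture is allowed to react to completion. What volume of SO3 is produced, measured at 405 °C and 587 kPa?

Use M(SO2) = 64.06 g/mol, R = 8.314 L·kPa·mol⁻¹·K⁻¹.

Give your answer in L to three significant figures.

125 L

n(SO2) = 833 / 64.06 = 13.00 mol
n(O2) = PV/RT = (59.4 × 1640) / (8.314 × 1025.15) = 11.43 mol
For 13.00 mol SO2, stoichiometry requires (1/2) × 13.00 = 6.500 mol O2; 11.43 mol is available, so SO2 is limiting.
n(SO3) = (2/2) × 13.00 = 13.00 mol
V(SO3) = nRT/P = 13.00 × 8.314 × 678.15 / 587 = 124.9 L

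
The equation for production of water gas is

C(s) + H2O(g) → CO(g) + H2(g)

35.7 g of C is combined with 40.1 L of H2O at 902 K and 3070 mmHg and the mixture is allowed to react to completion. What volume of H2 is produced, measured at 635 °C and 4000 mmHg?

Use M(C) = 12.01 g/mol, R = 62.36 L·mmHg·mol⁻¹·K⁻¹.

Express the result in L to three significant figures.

n(C) = 35.7 / 12.01 = 2.973 mol
n(H2O) = PV/RT = (3070 × 40.1) / (62.36 × 902) = 2.189 mol
For 2.973 mol C, stoichiometry requires (1/1) × 2.973 = 2.973 mol H2O; 2.189 mol is available, so H2O is limiting.
n(H2) = (1/1) × 2.189 = 2.189 mol
V(H2) = nRT/P = 2.189 × 62.36 × 908.15 / 4000 = 30.99 L

31.0 L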